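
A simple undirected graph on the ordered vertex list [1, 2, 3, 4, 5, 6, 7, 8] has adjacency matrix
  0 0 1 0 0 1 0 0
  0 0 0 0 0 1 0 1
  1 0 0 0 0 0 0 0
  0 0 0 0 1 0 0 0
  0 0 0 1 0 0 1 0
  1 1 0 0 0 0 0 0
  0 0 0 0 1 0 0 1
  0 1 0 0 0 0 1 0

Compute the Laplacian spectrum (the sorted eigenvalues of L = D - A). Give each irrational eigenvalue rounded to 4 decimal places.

Each diagonal entry of L is the vertex degree and each off-diagonal entry is -1 where an edge is present, 0 otherwise; in the order [1, 2, 3, 4, 5, 6, 7, 8] the diagonal is [2, 2, 1, 1, 2, 2, 2, 2]. L is symmetric positive semidefinite, so every eigenvalue is real and nonnegative. The single zero eigenvalue shows the graph is connected. By the matrix-tree theorem the graph has (1/8) * product of the nonzero eigenvalues = 1 spanning tree. There is one zero in the spectrum, matching the 1 component.

[0, 0.1522, 0.5858, 1.2346, 2, 2.7654, 3.4142, 3.8478]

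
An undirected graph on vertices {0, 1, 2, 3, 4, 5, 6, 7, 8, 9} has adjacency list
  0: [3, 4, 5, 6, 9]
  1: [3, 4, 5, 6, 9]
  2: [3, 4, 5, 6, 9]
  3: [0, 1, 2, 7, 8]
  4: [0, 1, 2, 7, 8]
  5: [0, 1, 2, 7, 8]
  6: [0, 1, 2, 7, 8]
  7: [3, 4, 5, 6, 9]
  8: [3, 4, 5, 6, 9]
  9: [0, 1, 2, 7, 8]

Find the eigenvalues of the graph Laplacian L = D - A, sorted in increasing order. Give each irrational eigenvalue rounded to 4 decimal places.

Each diagonal entry of L is the vertex degree and each off-diagonal entry is -1 where an edge is present, 0 otherwise; in the order [0, 1, 2, 3, 4, 5, 6, 7, 8, 9] the diagonal is [5, 5, 5, 5, 5, 5, 5, 5, 5, 5]. Since every row of L sums to 0, the all-ones vector is in the kernel and 0 is an eigenvalue. There is one zero in the spectrum, matching the 1 component.

[0, 5, 5, 5, 5, 5, 5, 5, 5, 10]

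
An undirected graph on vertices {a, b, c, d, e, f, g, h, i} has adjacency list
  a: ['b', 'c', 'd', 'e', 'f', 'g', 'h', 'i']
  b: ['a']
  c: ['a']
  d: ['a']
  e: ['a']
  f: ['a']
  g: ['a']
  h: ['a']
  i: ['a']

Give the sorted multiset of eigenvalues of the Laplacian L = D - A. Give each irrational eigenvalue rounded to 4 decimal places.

[0, 1, 1, 1, 1, 1, 1, 1, 9]

With the vertex order [a, b, c, d, e, f, g, h, i], the degrees are [8, 1, 1, 1, 1, 1, 1, 1, 1], giving D = diag(8, 1, 1, 1, 1, 1, 1, 1, 1) and L = D - A. L is symmetric positive semidefinite, so every eigenvalue is real and nonnegative. The single zero eigenvalue shows the graph is connected. The largest eigenvalue, 9, is at most the vertex count 9.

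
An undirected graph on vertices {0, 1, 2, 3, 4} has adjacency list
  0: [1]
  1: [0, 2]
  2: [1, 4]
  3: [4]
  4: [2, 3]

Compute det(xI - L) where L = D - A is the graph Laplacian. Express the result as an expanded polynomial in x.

x^5 - 8x^4 + 21x^3 - 20x^2 + 5x

Each diagonal entry of L is the vertex degree and each off-diagonal entry is -1 where an edge is present, 0 otherwise; in the order [0, 1, 2, 3, 4] the diagonal is [1, 2, 2, 1, 2]. L has integer entries, so p(x) = det(xI - L) has integer coefficients. Expanding the determinant yields x^5 - 8x^4 + 21x^3 - 20x^2 + 5x. Since p(0) = det(-L) = 0, x divides p(x). By the matrix-tree theorem the graph has (1/5) * product of the nonzero eigenvalues = 1 spanning tree.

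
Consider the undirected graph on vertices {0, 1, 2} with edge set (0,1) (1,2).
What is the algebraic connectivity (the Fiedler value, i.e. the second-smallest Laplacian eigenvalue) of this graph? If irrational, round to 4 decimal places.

1

Reading degrees in the order [0, 1, 2] gives [1, 2, 1]; set D = diag(1, 2, 1) and form L = D - A. The smallest Laplacian eigenvalue is always 0. The next one, lambda_2 = 1, measures how hard the graph is to disconnect: larger values mean better connectivity. The largest eigenvalue, 3, is at most the vertex count 3. There is one zero in the spectrum, matching the 1 component.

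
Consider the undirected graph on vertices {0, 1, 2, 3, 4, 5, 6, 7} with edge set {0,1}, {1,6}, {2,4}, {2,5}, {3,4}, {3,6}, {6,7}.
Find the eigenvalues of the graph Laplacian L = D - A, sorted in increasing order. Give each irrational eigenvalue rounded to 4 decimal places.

[0, 0.1864, 0.5858, 1, 2, 2.4707, 3.4142, 4.3429]

Reading degrees in the order [0, 1, 2, 3, 4, 5, 6, 7] gives [1, 2, 2, 2, 2, 1, 3, 1]; set D = diag(1, 2, 2, 2, 2, 1, 3, 1) and form L = D - A. Since every row of L sums to 0, the all-ones vector is in the kernel and 0 is an eigenvalue. The eigenvalues sum to 14, which equals trace(L) = 2|E|.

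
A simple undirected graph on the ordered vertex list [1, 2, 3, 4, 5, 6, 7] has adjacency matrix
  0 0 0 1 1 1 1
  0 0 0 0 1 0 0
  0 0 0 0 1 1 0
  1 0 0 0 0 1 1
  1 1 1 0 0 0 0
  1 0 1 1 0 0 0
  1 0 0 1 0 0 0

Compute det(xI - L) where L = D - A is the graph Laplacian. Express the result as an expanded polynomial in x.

Each diagonal entry of L is the vertex degree and each off-diagonal entry is -1 where an edge is present, 0 otherwise; in the order [1, 2, 3, 4, 5, 6, 7] the diagonal is [4, 1, 2, 3, 3, 3, 2]. Computing det(xI - L) by cofactor expansion (or equivalently via sum-over-permutations) gives x^7 - 18x^6 + 127x^5 - 444x^4 + 796x^3 - 674x^2 + 203x. Since p(0) = det(-L) = 0, x divides p(x). By the matrix-tree theorem the graph has (1/7) * product of the nonzero eigenvalues = 29 spanning trees.

x^7 - 18x^6 + 127x^5 - 444x^4 + 796x^3 - 674x^2 + 203x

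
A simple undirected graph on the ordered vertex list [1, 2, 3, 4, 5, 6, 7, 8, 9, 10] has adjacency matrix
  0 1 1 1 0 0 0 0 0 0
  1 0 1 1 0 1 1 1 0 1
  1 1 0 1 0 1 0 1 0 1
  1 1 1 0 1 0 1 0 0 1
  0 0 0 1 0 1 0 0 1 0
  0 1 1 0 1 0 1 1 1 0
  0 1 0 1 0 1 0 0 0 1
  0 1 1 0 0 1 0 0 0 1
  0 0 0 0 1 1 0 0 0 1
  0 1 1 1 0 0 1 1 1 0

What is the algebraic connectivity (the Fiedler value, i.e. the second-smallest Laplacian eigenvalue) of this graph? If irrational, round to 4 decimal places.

With the vertex order [1, 2, 3, 4, 5, 6, 7, 8, 9, 10], the degrees are [3, 7, 6, 6, 3, 6, 4, 4, 3, 6], giving D = diag(3, 7, 6, 6, 3, 6, 4, 4, 3, 6) and L = D - A. Computing the eigenvalues of L and sorting gives [0, 1.9202, 2.9464, 3.6196, 3.8565, 5.5799, 6.3121, 7.5315, 7.8099, 8.4238]. The Fiedler value lambda_2 = 1.9202 is strictly positive, so the graph is connected. By the matrix-tree theorem the graph has (1/10) * product of the nonzero eigenvalues = 137827 spanning trees.

1.9202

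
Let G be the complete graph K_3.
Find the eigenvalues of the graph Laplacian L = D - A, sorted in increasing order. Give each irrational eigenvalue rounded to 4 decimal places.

The graph has 3 vertices and degree multiset [2, 2, 2]; D is the diagonal matrix of degrees and L = D - A. The multiplicity of 0 as a Laplacian eigenvalue equals the number of connected components. By the matrix-tree theorem the graph has (1/3) * product of the nonzero eigenvalues = 3 spanning trees.

[0, 3, 3]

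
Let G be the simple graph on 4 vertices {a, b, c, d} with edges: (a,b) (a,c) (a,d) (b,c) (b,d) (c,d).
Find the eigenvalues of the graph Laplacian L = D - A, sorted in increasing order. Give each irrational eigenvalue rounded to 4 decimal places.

Reading degrees in the order [a, b, c, d] gives [3, 3, 3, 3]; set D = diag(3, 3, 3, 3) and form L = D - A. Diagonalising L (or applying a numerical eigensolver to the 4x4 matrix) gives the spectrum above.

[0, 4, 4, 4]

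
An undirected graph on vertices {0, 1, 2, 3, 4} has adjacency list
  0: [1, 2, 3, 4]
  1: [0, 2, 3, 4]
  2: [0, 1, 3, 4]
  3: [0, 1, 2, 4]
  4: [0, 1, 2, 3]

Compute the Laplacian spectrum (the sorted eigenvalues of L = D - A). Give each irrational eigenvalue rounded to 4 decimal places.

Each diagonal entry of L is the vertex degree and each off-diagonal entry is -1 where an edge is present, 0 otherwise; in the order [0, 1, 2, 3, 4] the diagonal is [4, 4, 4, 4, 4]. Since every row of L sums to 0, the all-ones vector is in the kernel and 0 is an eigenvalue.

[0, 5, 5, 5, 5]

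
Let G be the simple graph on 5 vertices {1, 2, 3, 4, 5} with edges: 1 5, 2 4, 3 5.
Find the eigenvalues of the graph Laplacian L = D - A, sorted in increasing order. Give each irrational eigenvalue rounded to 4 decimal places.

Reading degrees in the order [1, 2, 3, 4, 5] gives [1, 1, 1, 1, 2]; set D = diag(1, 1, 1, 1, 2) and form L = D - A. The multiplicity of 0 as a Laplacian eigenvalue equals the number of connected components. The 2 zero eigenvalues correspond to the 2 connected components. There are 2 zeros in the spectrum, matching the 2 components.

[0, 0, 1, 2, 3]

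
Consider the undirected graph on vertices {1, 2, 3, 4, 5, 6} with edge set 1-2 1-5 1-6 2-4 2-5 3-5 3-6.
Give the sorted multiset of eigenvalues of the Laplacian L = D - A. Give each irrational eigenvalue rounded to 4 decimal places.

[0, 0.6972, 2, 2.3820, 4.3028, 4.6180]

Reading degrees in the order [1, 2, 3, 4, 5, 6] gives [3, 3, 2, 1, 3, 2]; set D = diag(3, 3, 2, 1, 3, 2) and form L = D - A. Diagonalising L (or applying a numerical eigensolver to the 6x6 matrix) gives the spectrum above. The largest eigenvalue, 4.6180, is at most the vertex count 6. There is one zero in the spectrum, matching the 1 component.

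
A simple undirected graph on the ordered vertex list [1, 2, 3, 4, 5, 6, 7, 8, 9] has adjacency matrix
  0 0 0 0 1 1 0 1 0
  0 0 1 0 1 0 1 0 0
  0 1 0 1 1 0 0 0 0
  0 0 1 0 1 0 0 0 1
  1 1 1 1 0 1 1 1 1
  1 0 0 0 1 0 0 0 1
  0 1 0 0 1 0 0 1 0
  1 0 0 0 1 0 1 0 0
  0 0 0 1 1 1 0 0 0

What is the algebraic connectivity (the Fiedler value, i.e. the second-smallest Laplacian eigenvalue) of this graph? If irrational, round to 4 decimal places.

Each diagonal entry of L is the vertex degree and each off-diagonal entry is -1 where an edge is present, 0 otherwise; in the order [1, 2, 3, 4, 5, 6, 7, 8, 9] the diagonal is [3, 3, 3, 3, 8, 3, 3, 3, 3]. Computing the eigenvalues of L and sorting gives [0, 1.5858, 1.5858, 3, 3, 4.4142, 4.4142, 5, 9]. The Fiedler value lambda_2 = 1.5858 is strictly positive, so the graph is connected. The eigenvalues sum to 32, which equals trace(L) = 2|E|.

1.5858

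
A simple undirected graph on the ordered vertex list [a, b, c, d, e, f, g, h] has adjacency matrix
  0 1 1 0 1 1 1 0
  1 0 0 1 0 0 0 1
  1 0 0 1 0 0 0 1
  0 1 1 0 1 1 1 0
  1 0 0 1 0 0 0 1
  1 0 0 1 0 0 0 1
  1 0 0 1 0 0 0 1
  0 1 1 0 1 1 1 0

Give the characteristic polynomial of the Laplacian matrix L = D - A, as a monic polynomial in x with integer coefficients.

With the vertex order [a, b, c, d, e, f, g, h], the degrees are [5, 3, 3, 5, 3, 3, 3, 5], giving D = diag(5, 3, 3, 5, 3, 3, 3, 5) and L = D - A. L has integer entries, so p(x) = det(xI - L) has integer coefficients. Expanding the determinant yields x^8 - 30x^7 + 375x^6 - 2540x^5 + 10095x^4 - 23598x^3 + 30105x^2 - 16200x. The constant term is 0 because L is singular (the all-ones vector lies in its kernel). By the matrix-tree theorem the graph has (1/8) * product of the nonzero eigenvalues = 2025 spanning trees.

x^8 - 30x^7 + 375x^6 - 2540x^5 + 10095x^4 - 23598x^3 + 30105x^2 - 16200x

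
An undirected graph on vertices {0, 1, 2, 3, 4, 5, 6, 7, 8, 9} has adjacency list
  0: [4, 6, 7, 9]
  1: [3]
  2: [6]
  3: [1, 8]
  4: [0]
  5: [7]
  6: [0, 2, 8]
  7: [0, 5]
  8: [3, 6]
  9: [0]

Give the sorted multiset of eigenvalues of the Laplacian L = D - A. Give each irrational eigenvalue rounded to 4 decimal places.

Each diagonal entry of L is the vertex degree and each off-diagonal entry is -1 where an edge is present, 0 otherwise; in the order [0, 1, 2, 3, 4, 5, 6, 7, 8, 9] the diagonal is [4, 1, 1, 2, 1, 1, 3, 2, 2, 1]. L is symmetric positive semidefinite, so every eigenvalue is real and nonnegative. There is one zero in the spectrum, matching the 1 component. The eigenvalues sum to 18, which equals trace(L) = 2|E|.

[0, 0.1769, 0.4716, 0.6288, 1, 1.4112, 2.3497, 2.8697, 3.7491, 5.3430]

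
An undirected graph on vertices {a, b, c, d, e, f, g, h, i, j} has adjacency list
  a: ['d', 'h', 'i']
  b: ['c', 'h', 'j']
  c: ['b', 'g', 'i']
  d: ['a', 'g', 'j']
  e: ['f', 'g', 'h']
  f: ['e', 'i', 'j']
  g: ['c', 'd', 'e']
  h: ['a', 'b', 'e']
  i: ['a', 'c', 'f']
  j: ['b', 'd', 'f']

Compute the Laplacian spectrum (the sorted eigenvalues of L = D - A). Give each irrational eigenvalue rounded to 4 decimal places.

[0, 2, 2, 2, 2, 2, 5, 5, 5, 5]

With the vertex order [a, b, c, d, e, f, g, h, i, j], the degrees are [3, 3, 3, 3, 3, 3, 3, 3, 3, 3], giving D = diag(3, 3, 3, 3, 3, 3, 3, 3, 3, 3) and L = D - A. L is symmetric positive semidefinite, so every eigenvalue is real and nonnegative. The eigenvalues sum to 30, which equals trace(L) = 2|E|.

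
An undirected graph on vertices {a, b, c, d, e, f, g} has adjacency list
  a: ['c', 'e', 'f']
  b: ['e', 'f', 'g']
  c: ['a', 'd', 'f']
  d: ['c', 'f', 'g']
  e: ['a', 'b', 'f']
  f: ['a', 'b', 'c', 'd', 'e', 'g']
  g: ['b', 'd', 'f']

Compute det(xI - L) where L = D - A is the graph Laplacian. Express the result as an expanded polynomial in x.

Each diagonal entry of L is the vertex degree and each off-diagonal entry is -1 where an edge is present, 0 otherwise; in the order [a, b, c, d, e, f, g] the diagonal is [3, 3, 3, 3, 3, 6, 3]. Computing det(xI - L) by cofactor expansion (or equivalently via sum-over-permutations) gives x^7 - 24x^6 + 231x^5 - 1140x^4 + 3036x^3 - 4128x^2 + 2240x. Since p(0) = det(-L) = 0, x divides p(x). By the matrix-tree theorem the graph has (1/7) * product of the nonzero eigenvalues = 320 spanning trees. The eigenvalues sum to 24, which equals trace(L) = 2|E|.

x^7 - 24x^6 + 231x^5 - 1140x^4 + 3036x^3 - 4128x^2 + 2240x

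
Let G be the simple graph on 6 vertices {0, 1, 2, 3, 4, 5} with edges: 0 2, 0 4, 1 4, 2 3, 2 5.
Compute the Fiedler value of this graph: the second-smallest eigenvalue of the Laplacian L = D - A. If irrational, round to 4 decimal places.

Each diagonal entry of L is the vertex degree and each off-diagonal entry is -1 where an edge is present, 0 otherwise; in the order [0, 1, 2, 3, 4, 5] the diagonal is [2, 1, 3, 1, 2, 1]. Computing the eigenvalues of L and sorting gives [0, 0.3249, 1, 1.4608, 3, 4.2143]. The Fiedler value lambda_2 = 0.3249 is strictly positive, so the graph is connected.

0.3249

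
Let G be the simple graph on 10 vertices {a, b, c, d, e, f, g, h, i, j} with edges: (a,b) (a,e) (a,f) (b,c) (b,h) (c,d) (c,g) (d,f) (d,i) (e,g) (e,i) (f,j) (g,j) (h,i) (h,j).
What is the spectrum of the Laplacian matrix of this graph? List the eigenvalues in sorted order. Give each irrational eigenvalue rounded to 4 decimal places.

[0, 2, 2, 2, 2, 2, 5, 5, 5, 5]

Reading degrees in the order [a, b, c, d, e, f, g, h, i, j] gives [3, 3, 3, 3, 3, 3, 3, 3, 3, 3]; set D = diag(3, 3, 3, 3, 3, 3, 3, 3, 3, 3) and form L = D - A. Diagonalising L (or applying a numerical eigensolver to the 10x10 matrix) gives the spectrum above. The single zero eigenvalue shows the graph is connected. The eigenvalues sum to 30, which equals trace(L) = 2|E|.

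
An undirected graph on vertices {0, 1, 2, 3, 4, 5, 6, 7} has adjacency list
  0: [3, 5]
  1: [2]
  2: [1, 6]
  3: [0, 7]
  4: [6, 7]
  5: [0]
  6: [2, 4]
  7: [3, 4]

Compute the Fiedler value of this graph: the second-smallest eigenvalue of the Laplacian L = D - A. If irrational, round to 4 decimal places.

Reading degrees in the order [0, 1, 2, 3, 4, 5, 6, 7] gives [2, 1, 2, 2, 2, 1, 2, 2]; set D = diag(2, 1, 2, 2, 2, 1, 2, 2) and form L = D - A. Computing the eigenvalues of L and sorting gives [0, 0.1522, 0.5858, 1.2346, 2, 2.7654, 3.4142, 3.8478]. The Fiedler value lambda_2 = 0.1522 is strictly positive, so the graph is connected.

0.1522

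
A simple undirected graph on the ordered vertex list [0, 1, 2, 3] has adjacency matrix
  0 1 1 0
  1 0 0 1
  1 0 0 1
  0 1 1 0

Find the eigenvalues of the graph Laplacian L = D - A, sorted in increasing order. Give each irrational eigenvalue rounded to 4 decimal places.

Reading degrees in the order [0, 1, 2, 3] gives [2, 2, 2, 2]; set D = diag(2, 2, 2, 2) and form L = D - A. L is symmetric positive semidefinite, so every eigenvalue is real and nonnegative. The single zero eigenvalue shows the graph is connected. The eigenvalues sum to 8, which equals trace(L) = 2|E|. The largest eigenvalue, 4, is at most the vertex count 4.

[0, 2, 2, 4]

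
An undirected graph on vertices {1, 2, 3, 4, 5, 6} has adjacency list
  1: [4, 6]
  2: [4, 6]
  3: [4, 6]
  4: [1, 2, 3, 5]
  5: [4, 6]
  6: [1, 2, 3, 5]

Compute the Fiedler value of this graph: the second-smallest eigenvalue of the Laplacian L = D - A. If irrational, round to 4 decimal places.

Reading degrees in the order [1, 2, 3, 4, 5, 6] gives [2, 2, 2, 4, 2, 4]; set D = diag(2, 2, 2, 4, 2, 4) and form L = D - A. Computing the eigenvalues of L and sorting gives [0, 2, 2, 2, 4, 6]. The Fiedler value lambda_2 = 2 is strictly positive, so the graph is connected. There is one zero in the spectrum, matching the 1 component. By the matrix-tree theorem the graph has (1/6) * product of the nonzero eigenvalues = 32 spanning trees.

2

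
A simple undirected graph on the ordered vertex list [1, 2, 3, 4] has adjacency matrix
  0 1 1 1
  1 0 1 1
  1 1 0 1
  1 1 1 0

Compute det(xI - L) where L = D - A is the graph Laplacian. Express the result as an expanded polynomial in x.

x^4 - 12x^3 + 48x^2 - 64x

Reading degrees in the order [1, 2, 3, 4] gives [3, 3, 3, 3]; set D = diag(3, 3, 3, 3) and form L = D - A. Computing det(xI - L) by cofactor expansion (or equivalently via sum-over-permutations) gives x^4 - 12x^3 + 48x^2 - 64x. The constant term is 0 because L is singular (the all-ones vector lies in its kernel). There is one zero in the spectrum, matching the 1 component.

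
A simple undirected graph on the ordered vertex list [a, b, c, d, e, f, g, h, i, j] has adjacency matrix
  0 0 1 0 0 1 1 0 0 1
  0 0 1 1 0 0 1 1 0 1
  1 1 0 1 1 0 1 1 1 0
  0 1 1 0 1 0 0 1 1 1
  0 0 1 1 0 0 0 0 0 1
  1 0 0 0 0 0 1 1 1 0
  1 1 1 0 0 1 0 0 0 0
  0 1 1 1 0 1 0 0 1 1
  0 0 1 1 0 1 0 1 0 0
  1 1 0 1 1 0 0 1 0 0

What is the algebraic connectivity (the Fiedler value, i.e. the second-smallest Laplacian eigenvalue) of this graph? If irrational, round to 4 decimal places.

Reading degrees in the order [a, b, c, d, e, f, g, h, i, j] gives [4, 5, 7, 6, 3, 4, 4, 6, 4, 5]; set D = diag(4, 5, 7, 6, 3, 4, 4, 6, 4, 5) and form L = D - A. Computing the eigenvalues of L and sorting gives [0, 2.2364, 3.1139, 3.8078, 4.4344, 5.1223, 6.4237, 7.0315, 7.2436, 8.5863]. The Fiedler value lambda_2 = 2.2364 is strictly positive, so the graph is connected. The eigenvalues sum to 48, which equals trace(L) = 2|E|. There is one zero in the spectrum, matching the 1 component.

2.2364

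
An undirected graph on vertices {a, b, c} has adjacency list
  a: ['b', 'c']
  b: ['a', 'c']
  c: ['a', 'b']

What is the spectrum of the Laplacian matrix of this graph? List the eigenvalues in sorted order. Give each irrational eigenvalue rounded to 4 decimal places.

[0, 3, 3]

With the vertex order [a, b, c], the degrees are [2, 2, 2], giving D = diag(2, 2, 2) and L = D - A. Diagonalising L (or applying a numerical eigensolver to the 3x3 matrix) gives the spectrum above. The largest eigenvalue, 3, is at most the vertex count 3.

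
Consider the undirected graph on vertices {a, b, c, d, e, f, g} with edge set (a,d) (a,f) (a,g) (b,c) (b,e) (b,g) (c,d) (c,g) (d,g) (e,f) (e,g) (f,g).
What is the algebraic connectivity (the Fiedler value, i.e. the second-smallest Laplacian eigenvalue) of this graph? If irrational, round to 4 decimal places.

Reading degrees in the order [a, b, c, d, e, f, g] gives [3, 3, 3, 3, 3, 3, 6]; set D = diag(3, 3, 3, 3, 3, 3, 6) and form L = D - A. Computing the eigenvalues of L and sorting gives [0, 2, 2, 4, 4, 5, 7]. The Fiedler value lambda_2 = 2 is strictly positive, so the graph is connected.

2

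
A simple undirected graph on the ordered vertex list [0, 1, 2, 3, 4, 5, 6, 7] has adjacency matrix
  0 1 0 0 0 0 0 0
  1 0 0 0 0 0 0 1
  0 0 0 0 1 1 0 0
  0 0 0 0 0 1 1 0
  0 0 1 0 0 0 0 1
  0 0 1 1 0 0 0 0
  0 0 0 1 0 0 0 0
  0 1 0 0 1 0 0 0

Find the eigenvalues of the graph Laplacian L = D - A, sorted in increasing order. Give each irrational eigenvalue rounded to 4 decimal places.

[0, 0.1522, 0.5858, 1.2346, 2, 2.7654, 3.4142, 3.8478]

With the vertex order [0, 1, 2, 3, 4, 5, 6, 7], the degrees are [1, 2, 2, 2, 2, 2, 1, 2], giving D = diag(1, 2, 2, 2, 2, 2, 1, 2) and L = D - A. The multiplicity of 0 as a Laplacian eigenvalue equals the number of connected components. By the matrix-tree theorem the graph has (1/8) * product of the nonzero eigenvalues = 1 spanning tree.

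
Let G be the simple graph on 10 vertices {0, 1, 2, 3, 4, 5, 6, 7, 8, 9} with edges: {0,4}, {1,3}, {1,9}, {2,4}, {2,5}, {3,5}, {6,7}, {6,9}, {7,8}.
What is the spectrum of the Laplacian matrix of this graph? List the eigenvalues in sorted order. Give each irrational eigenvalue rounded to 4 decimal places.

[0, 0.0979, 0.3820, 0.8244, 1.3820, 2, 2.6180, 3.1756, 3.6180, 3.9021]

With the vertex order [0, 1, 2, 3, 4, 5, 6, 7, 8, 9], the degrees are [1, 2, 2, 2, 2, 2, 2, 2, 1, 2], giving D = diag(1, 2, 2, 2, 2, 2, 2, 2, 1, 2) and L = D - A. Diagonalising L (or applying a numerical eigensolver to the 10x10 matrix) gives the spectrum above. The eigenvalues sum to 18, which equals trace(L) = 2|E|.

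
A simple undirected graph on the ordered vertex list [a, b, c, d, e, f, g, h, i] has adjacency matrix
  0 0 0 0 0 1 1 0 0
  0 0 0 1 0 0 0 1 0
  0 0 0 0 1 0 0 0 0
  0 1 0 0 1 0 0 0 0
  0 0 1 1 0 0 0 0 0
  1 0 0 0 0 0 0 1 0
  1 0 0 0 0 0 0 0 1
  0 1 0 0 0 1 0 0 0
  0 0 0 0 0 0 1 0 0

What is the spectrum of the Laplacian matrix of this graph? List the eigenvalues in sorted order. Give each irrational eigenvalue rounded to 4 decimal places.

[0, 0.1206, 0.4679, 1, 1.6527, 2.3473, 3, 3.5321, 3.8794]

Each diagonal entry of L is the vertex degree and each off-diagonal entry is -1 where an edge is present, 0 otherwise; in the order [a, b, c, d, e, f, g, h, i] the diagonal is [2, 2, 1, 2, 2, 2, 2, 2, 1]. Diagonalising L (or applying a numerical eigensolver to the 9x9 matrix) gives the spectrum above. By the matrix-tree theorem the graph has (1/9) * product of the nonzero eigenvalues = 1 spanning tree. The largest eigenvalue, 3.8794, is at most the vertex count 9.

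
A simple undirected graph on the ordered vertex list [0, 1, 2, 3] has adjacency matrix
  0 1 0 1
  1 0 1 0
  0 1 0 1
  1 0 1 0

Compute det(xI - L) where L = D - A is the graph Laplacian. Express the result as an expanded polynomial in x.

With the vertex order [0, 1, 2, 3], the degrees are [2, 2, 2, 2], giving D = diag(2, 2, 2, 2) and L = D - A. L has integer entries, so p(x) = det(xI - L) has integer coefficients. Expanding the determinant yields x^4 - 8x^3 + 20x^2 - 16x. The constant term is 0 because L is singular (the all-ones vector lies in its kernel).

x^4 - 8x^3 + 20x^2 - 16x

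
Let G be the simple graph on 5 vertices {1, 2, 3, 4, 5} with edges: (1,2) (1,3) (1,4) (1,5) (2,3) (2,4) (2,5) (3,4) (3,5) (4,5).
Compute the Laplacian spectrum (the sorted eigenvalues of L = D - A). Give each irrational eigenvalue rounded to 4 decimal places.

Reading degrees in the order [1, 2, 3, 4, 5] gives [4, 4, 4, 4, 4]; set D = diag(4, 4, 4, 4, 4) and form L = D - A. Diagonalising L (or applying a numerical eigensolver to the 5x5 matrix) gives the spectrum above. By the matrix-tree theorem the graph has (1/5) * product of the nonzero eigenvalues = 125 spanning trees.

[0, 5, 5, 5, 5]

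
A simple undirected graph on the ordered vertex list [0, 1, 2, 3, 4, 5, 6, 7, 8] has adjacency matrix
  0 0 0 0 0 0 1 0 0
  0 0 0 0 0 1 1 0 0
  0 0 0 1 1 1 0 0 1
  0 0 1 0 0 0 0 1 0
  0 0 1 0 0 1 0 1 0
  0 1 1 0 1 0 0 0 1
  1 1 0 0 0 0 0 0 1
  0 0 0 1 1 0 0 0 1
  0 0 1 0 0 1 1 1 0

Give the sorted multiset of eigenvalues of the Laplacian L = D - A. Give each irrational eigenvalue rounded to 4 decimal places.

Reading degrees in the order [0, 1, 2, 3, 4, 5, 6, 7, 8] gives [1, 2, 4, 2, 3, 4, 3, 3, 4]; set D = diag(1, 2, 4, 2, 3, 4, 3, 3, 4) and form L = D - A. Diagonalising L (or applying a numerical eigensolver to the 9x9 matrix) gives the spectrum above. The single zero eigenvalue shows the graph is connected.

[0, 0.5467, 1.3653, 2.2385, 3, 3.2386, 4.1131, 5.3490, 6.1488]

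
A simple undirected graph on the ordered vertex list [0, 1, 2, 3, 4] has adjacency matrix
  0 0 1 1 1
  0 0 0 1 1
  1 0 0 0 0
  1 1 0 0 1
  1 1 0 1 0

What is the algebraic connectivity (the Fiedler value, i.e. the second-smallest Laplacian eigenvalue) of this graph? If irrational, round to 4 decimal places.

With the vertex order [0, 1, 2, 3, 4], the degrees are [3, 2, 1, 3, 3], giving D = diag(3, 2, 1, 3, 3) and L = D - A. The sorted Laplacian eigenvalues are [0, 0.8299, 2.6889, 4, 4.4812]; the algebraic connectivity is the second entry, 0.8299. There is one zero in the spectrum, matching the 1 component.

0.8299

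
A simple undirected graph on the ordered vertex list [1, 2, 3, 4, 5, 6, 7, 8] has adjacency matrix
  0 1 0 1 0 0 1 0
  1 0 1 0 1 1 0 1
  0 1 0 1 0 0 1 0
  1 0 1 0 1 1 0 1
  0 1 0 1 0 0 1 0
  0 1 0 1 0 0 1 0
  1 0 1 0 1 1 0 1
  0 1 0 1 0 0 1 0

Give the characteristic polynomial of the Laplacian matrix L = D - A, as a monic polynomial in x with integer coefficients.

x^8 - 30x^7 + 375x^6 - 2540x^5 + 10095x^4 - 23598x^3 + 30105x^2 - 16200x

With the vertex order [1, 2, 3, 4, 5, 6, 7, 8], the degrees are [3, 5, 3, 5, 3, 3, 5, 3], giving D = diag(3, 5, 3, 5, 3, 3, 5, 3) and L = D - A. The eigenvalues of L are [0, 3, 3, 3, 3, 5, 5, 8]; the characteristic polynomial is the product of (x - lambda_i), which multiplies out to x^8 - 30x^7 + 375x^6 - 2540x^5 + 10095x^4 - 23598x^3 + 30105x^2 - 16200x. The coefficient of x^7 equals -trace(L) = -30, matching the sum of degrees. By the matrix-tree theorem the graph has (1/8) * product of the nonzero eigenvalues = 2025 spanning trees.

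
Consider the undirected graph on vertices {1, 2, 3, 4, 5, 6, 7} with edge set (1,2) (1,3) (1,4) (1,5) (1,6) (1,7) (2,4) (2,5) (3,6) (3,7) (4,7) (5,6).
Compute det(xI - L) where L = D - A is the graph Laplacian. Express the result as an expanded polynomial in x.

x^7 - 24x^6 + 231x^5 - 1140x^4 + 3036x^3 - 4128x^2 + 2240x

With the vertex order [1, 2, 3, 4, 5, 6, 7], the degrees are [6, 3, 3, 3, 3, 3, 3], giving D = diag(6, 3, 3, 3, 3, 3, 3) and L = D - A. L has integer entries, so p(x) = det(xI - L) has integer coefficients. Expanding the determinant yields x^7 - 24x^6 + 231x^5 - 1140x^4 + 3036x^3 - 4128x^2 + 2240x. The coefficient of x^6 equals -trace(L) = -24, matching the sum of degrees. The eigenvalues sum to 24, which equals trace(L) = 2|E|. The largest eigenvalue, 7, is at most the vertex count 7.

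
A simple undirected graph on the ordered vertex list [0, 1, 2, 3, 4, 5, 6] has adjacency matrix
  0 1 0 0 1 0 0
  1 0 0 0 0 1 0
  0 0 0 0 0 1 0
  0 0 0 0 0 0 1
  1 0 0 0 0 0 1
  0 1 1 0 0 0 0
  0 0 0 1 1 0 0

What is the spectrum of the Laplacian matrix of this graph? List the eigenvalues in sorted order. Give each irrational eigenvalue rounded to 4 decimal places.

[0, 0.1981, 0.7530, 1.5550, 2.4450, 3.2470, 3.8019]

Reading degrees in the order [0, 1, 2, 3, 4, 5, 6] gives [2, 2, 1, 1, 2, 2, 2]; set D = diag(2, 2, 1, 1, 2, 2, 2) and form L = D - A. Since every row of L sums to 0, the all-ones vector is in the kernel and 0 is an eigenvalue. The single zero eigenvalue shows the graph is connected. There is one zero in the spectrum, matching the 1 component. By the matrix-tree theorem the graph has (1/7) * product of the nonzero eigenvalues = 1 spanning tree.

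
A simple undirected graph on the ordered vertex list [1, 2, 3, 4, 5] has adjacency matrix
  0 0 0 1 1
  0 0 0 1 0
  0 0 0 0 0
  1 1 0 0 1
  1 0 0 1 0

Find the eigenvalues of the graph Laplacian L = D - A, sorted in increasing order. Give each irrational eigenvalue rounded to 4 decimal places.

With the vertex order [1, 2, 3, 4, 5], the degrees are [2, 1, 0, 3, 2], giving D = diag(2, 1, 0, 3, 2) and L = D - A. The multiplicity of 0 as a Laplacian eigenvalue equals the number of connected components. The 2 zero eigenvalues correspond to the 2 connected components.

[0, 0, 1, 3, 4]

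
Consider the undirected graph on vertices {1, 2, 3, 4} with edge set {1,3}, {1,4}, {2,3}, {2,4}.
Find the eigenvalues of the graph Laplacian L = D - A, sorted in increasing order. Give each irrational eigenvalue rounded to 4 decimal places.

[0, 2, 2, 4]

Each diagonal entry of L is the vertex degree and each off-diagonal entry is -1 where an edge is present, 0 otherwise; in the order [1, 2, 3, 4] the diagonal is [2, 2, 2, 2]. Since every row of L sums to 0, the all-ones vector is in the kernel and 0 is an eigenvalue. There is one zero in the spectrum, matching the 1 component.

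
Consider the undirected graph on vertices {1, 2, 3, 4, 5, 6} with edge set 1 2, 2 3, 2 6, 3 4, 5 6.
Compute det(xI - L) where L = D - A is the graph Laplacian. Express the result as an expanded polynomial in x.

x^6 - 10x^5 + 35x^4 - 52x^3 + 31x^2 - 6x

Reading degrees in the order [1, 2, 3, 4, 5, 6] gives [1, 3, 2, 1, 1, 2]; set D = diag(1, 3, 2, 1, 1, 2) and form L = D - A. L has integer entries, so p(x) = det(xI - L) has integer coefficients. Expanding the determinant yields x^6 - 10x^5 + 35x^4 - 52x^3 + 31x^2 - 6x. The constant term is 0 because L is singular (the all-ones vector lies in its kernel). By the matrix-tree theorem the graph has (1/6) * product of the nonzero eigenvalues = 1 spanning tree.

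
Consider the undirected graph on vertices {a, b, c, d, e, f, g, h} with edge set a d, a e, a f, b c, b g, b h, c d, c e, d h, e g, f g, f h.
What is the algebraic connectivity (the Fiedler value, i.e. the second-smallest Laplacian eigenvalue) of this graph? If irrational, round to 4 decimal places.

2

With the vertex order [a, b, c, d, e, f, g, h], the degrees are [3, 3, 3, 3, 3, 3, 3, 3], giving D = diag(3, 3, 3, 3, 3, 3, 3, 3) and L = D - A. The smallest Laplacian eigenvalue is always 0. The next one, lambda_2 = 2, measures how hard the graph is to disconnect: larger values mean better connectivity. By the matrix-tree theorem the graph has (1/8) * product of the nonzero eigenvalues = 384 spanning trees.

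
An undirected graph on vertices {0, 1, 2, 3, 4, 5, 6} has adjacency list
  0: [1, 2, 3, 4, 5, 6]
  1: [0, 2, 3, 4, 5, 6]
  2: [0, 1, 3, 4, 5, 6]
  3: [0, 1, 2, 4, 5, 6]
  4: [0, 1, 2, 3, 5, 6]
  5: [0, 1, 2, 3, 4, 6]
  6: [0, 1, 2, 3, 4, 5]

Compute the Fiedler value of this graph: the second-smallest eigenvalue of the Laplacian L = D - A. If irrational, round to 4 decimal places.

7

Each diagonal entry of L is the vertex degree and each off-diagonal entry is -1 where an edge is present, 0 otherwise; in the order [0, 1, 2, 3, 4, 5, 6] the diagonal is [6, 6, 6, 6, 6, 6, 6]. The smallest Laplacian eigenvalue is always 0. The next one, lambda_2 = 7, measures how hard the graph is to disconnect: larger values mean better connectivity. By the matrix-tree theorem the graph has (1/7) * product of the nonzero eigenvalues = 16807 spanning trees. There is one zero in the spectrum, matching the 1 component.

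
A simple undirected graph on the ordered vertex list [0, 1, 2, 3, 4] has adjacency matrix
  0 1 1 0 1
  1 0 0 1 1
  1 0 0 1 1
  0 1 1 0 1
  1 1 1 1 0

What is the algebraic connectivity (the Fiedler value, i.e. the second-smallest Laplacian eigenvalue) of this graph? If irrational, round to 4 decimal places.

Each diagonal entry of L is the vertex degree and each off-diagonal entry is -1 where an edge is present, 0 otherwise; in the order [0, 1, 2, 3, 4] the diagonal is [3, 3, 3, 3, 4]. The smallest Laplacian eigenvalue is always 0. The next one, lambda_2 = 3, measures how hard the graph is to disconnect: larger values mean better connectivity.

3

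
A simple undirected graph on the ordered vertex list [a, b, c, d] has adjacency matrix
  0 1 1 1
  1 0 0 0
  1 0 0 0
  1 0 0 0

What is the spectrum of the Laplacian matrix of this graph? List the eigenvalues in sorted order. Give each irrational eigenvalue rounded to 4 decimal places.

Reading degrees in the order [a, b, c, d] gives [3, 1, 1, 1]; set D = diag(3, 1, 1, 1) and form L = D - A. Diagonalising L (or applying a numerical eigensolver to the 4x4 matrix) gives the spectrum above. The eigenvalues sum to 6, which equals trace(L) = 2|E|.

[0, 1, 1, 4]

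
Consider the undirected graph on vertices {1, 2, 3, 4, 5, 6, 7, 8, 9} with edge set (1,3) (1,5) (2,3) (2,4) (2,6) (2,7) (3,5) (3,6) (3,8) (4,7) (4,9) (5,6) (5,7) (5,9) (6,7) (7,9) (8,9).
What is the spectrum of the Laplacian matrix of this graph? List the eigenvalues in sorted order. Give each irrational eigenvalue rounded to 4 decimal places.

[0, 1.5582, 1.7467, 2.8834, 3.7358, 5.3669, 5.6801, 6.1226, 6.9064]

Reading degrees in the order [1, 2, 3, 4, 5, 6, 7, 8, 9] gives [2, 4, 5, 3, 5, 4, 5, 2, 4]; set D = diag(2, 4, 5, 3, 5, 4, 5, 2, 4) and form L = D - A. Since every row of L sums to 0, the all-ones vector is in the kernel and 0 is an eigenvalue. The eigenvalues sum to 34, which equals trace(L) = 2|E|. The largest eigenvalue, 6.9064, is at most the vertex count 9.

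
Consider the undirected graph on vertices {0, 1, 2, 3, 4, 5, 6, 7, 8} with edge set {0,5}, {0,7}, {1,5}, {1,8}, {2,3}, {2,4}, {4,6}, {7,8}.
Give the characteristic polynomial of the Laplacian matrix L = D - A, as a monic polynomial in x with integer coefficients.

x^9 - 16x^8 + 105x^7 - 364x^6 + 715x^5 - 790x^4 + 450x^3 - 100x^2

Reading degrees in the order [0, 1, 2, 3, 4, 5, 6, 7, 8] gives [2, 2, 2, 1, 2, 2, 1, 2, 2]; set D = diag(2, 2, 2, 1, 2, 2, 1, 2, 2) and form L = D - A. Computing det(xI - L) by cofactor expansion (or equivalently via sum-over-permutations) gives x^9 - 16x^8 + 105x^7 - 364x^6 + 715x^5 - 790x^4 + 450x^3 - 100x^2. The constant term is 0 because L is singular (the all-ones vector lies in its kernel).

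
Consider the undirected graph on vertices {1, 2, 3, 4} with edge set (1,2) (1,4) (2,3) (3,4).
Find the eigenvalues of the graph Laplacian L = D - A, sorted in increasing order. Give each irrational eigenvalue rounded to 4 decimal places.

With the vertex order [1, 2, 3, 4], the degrees are [2, 2, 2, 2], giving D = diag(2, 2, 2, 2) and L = D - A. L is symmetric positive semidefinite, so every eigenvalue is real and nonnegative. The single zero eigenvalue shows the graph is connected. By the matrix-tree theorem the graph has (1/4) * product of the nonzero eigenvalues = 4 spanning trees.

[0, 2, 2, 4]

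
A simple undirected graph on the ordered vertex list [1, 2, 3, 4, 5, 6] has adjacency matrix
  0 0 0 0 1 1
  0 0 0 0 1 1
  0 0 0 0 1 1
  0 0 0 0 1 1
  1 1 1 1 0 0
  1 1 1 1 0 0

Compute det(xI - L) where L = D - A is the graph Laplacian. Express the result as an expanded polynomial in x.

Each diagonal entry of L is the vertex degree and each off-diagonal entry is -1 where an edge is present, 0 otherwise; in the order [1, 2, 3, 4, 5, 6] the diagonal is [2, 2, 2, 2, 4, 4]. The eigenvalues of L are [0, 2, 2, 2, 4, 6]; the characteristic polynomial is the product of (x - lambda_i), which multiplies out to x^6 - 16x^5 + 96x^4 - 272x^3 + 368x^2 - 192x. The coefficient of x^5 equals -trace(L) = -16, matching the sum of degrees. The eigenvalues sum to 16, which equals trace(L) = 2|E|. The largest eigenvalue, 6, is at most the vertex count 6.

x^6 - 16x^5 + 96x^4 - 272x^3 + 368x^2 - 192x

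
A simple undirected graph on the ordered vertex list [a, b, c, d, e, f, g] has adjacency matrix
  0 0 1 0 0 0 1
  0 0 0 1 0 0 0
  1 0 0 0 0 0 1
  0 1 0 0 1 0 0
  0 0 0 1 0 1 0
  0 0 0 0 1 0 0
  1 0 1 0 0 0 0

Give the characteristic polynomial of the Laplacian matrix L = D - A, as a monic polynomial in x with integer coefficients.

With the vertex order [a, b, c, d, e, f, g], the degrees are [2, 1, 2, 2, 2, 1, 2], giving D = diag(2, 1, 2, 2, 2, 1, 2) and L = D - A. L has integer entries, so p(x) = det(xI - L) has integer coefficients. Expanding the determinant yields x^7 - 12x^6 + 55x^5 - 118x^4 + 114x^3 - 36x^2. The constant term is 0 because L is singular (the all-ones vector lies in its kernel). The largest eigenvalue, 3.4142, is at most the vertex count 7. The eigenvalues sum to 12, which equals trace(L) = 2|E|.

x^7 - 12x^6 + 55x^5 - 118x^4 + 114x^3 - 36x^2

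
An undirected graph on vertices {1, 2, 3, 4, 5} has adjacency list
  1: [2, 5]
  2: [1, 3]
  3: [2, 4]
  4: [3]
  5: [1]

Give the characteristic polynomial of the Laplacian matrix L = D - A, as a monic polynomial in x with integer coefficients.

Reading degrees in the order [1, 2, 3, 4, 5] gives [2, 2, 2, 1, 1]; set D = diag(2, 2, 2, 1, 1) and form L = D - A. L has integer entries, so p(x) = det(xI - L) has integer coefficients. Expanding the determinant yields x^5 - 8x^4 + 21x^3 - 20x^2 + 5x. Since p(0) = det(-L) = 0, x divides p(x). The largest eigenvalue, 3.6180, is at most the vertex count 5.

x^5 - 8x^4 + 21x^3 - 20x^2 + 5x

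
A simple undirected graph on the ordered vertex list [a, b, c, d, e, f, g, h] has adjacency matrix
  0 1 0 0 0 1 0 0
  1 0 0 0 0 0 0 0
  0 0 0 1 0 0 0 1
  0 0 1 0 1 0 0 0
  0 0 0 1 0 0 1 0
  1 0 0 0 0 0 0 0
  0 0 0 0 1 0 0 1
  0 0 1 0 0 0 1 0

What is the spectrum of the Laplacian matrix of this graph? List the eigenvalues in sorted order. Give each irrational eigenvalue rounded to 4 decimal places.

With the vertex order [a, b, c, d, e, f, g, h], the degrees are [2, 1, 2, 2, 2, 1, 2, 2], giving D = diag(2, 1, 2, 2, 2, 1, 2, 2) and L = D - A. Diagonalising L (or applying a numerical eigensolver to the 8x8 matrix) gives the spectrum above. The 2 zero eigenvalues correspond to the 2 connected components.

[0, 0, 1, 1.3820, 1.3820, 3, 3.6180, 3.6180]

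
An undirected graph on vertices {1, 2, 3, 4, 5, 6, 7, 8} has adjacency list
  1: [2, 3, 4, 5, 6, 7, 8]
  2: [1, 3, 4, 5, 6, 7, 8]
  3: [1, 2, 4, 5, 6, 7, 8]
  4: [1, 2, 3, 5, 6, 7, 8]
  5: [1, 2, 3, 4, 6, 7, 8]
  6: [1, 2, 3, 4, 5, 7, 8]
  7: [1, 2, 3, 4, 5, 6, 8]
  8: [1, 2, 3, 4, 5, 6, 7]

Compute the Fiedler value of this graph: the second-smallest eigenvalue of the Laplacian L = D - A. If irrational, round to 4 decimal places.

8

With the vertex order [1, 2, 3, 4, 5, 6, 7, 8], the degrees are [7, 7, 7, 7, 7, 7, 7, 7], giving D = diag(7, 7, 7, 7, 7, 7, 7, 7) and L = D - A. The smallest Laplacian eigenvalue is always 0. The next one, lambda_2 = 8, measures how hard the graph is to disconnect: larger values mean better connectivity. The largest eigenvalue, 8, is at most the vertex count 8.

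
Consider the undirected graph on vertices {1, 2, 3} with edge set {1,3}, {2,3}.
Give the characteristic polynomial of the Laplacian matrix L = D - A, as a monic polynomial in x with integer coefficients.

x^3 - 4x^2 + 3x

With the vertex order [1, 2, 3], the degrees are [1, 1, 2], giving D = diag(1, 1, 2) and L = D - A. Computing det(xI - L) by cofactor expansion (or equivalently via sum-over-permutations) gives x^3 - 4x^2 + 3x. Since p(0) = det(-L) = 0, x divides p(x). The largest eigenvalue, 3, is at most the vertex count 3. There is one zero in the spectrum, matching the 1 component.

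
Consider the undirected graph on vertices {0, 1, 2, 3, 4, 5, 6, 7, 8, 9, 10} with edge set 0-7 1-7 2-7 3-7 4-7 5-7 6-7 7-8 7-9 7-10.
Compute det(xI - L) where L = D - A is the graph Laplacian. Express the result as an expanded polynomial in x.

With the vertex order [0, 1, 2, 3, 4, 5, 6, 7, 8, 9, 10], the degrees are [1, 1, 1, 1, 1, 1, 1, 10, 1, 1, 1], giving D = diag(1, 1, 1, 1, 1, 1, 1, 10, 1, 1, 1) and L = D - A. Computing det(xI - L) by cofactor expansion (or equivalently via sum-over-permutations) gives x^11 - 20x^10 + 135x^9 - 480x^8 + 1050x^7 - 1512x^6 + 1470x^5 - 960x^4 + 405x^3 - 100x^2 + 11x. The constant term is 0 because L is singular (the all-ones vector lies in its kernel). The largest eigenvalue, 11, is at most the vertex count 11. The eigenvalues sum to 20, which equals trace(L) = 2|E|.

x^11 - 20x^10 + 135x^9 - 480x^8 + 1050x^7 - 1512x^6 + 1470x^5 - 960x^4 + 405x^3 - 100x^2 + 11x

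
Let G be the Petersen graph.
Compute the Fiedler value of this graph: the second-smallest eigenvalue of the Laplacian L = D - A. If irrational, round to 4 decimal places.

The graph has 10 vertices and degree multiset [3, 3, 3, 3, 3, 3, 3, 3, 3, 3]; D is the diagonal matrix of degrees and L = D - A. Computing the eigenvalues of L and sorting gives [0, 2, 2, 2, 2, 2, 5, 5, 5, 5]. The Fiedler value lambda_2 = 2 is strictly positive, so the graph is connected. There is one zero in the spectrum, matching the 1 component.

2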